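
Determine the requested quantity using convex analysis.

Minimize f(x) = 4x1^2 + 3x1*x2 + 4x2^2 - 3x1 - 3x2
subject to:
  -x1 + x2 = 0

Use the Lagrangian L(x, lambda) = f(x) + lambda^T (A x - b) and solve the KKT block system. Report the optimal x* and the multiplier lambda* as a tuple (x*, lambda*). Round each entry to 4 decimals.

Form the Lagrangian:
  L(x, lambda) = (1/2) x^T Q x + c^T x + lambda^T (A x - b)
Stationarity (grad_x L = 0): Q x + c + A^T lambda = 0.
Primal feasibility: A x = b.

This gives the KKT block system:
  [ Q   A^T ] [ x     ]   [-c ]
  [ A    0  ] [ lambda ] = [ b ]

Solving the linear system:
  x*      = (0.2727, 0.2727)
  lambda* = (0)
  f(x*)   = -0.8182

x* = (0.2727, 0.2727), lambda* = (0)


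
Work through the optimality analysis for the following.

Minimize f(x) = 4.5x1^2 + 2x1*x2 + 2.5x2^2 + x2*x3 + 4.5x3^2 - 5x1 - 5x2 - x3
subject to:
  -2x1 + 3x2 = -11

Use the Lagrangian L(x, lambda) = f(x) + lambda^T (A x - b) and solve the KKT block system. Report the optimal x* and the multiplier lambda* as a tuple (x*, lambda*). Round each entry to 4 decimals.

Form the Lagrangian:
  L(x, lambda) = (1/2) x^T Q x + c^T x + lambda^T (A x - b)
Stationarity (grad_x L = 0): Q x + c + A^T lambda = 0.
Primal feasibility: A x = b.

This gives the KKT block system:
  [ Q   A^T ] [ x     ]   [-c ]
  [ A    0  ] [ lambda ] = [ b ]

Solving the linear system:
  x*      = (1.9902, -2.3399, 0.3711)
  lambda* = (4.116)
  f(x*)   = 23.3265

x* = (1.9902, -2.3399, 0.3711), lambda* = (4.116)


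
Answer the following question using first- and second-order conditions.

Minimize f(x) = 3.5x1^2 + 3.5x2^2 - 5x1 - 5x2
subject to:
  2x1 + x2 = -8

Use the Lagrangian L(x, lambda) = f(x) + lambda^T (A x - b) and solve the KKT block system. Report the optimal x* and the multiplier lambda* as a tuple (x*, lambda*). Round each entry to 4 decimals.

Form the Lagrangian:
  L(x, lambda) = (1/2) x^T Q x + c^T x + lambda^T (A x - b)
Stationarity (grad_x L = 0): Q x + c + A^T lambda = 0.
Primal feasibility: A x = b.

This gives the KKT block system:
  [ Q   A^T ] [ x     ]   [-c ]
  [ A    0  ] [ lambda ] = [ b ]

Solving the linear system:
  x*      = (-3.3429, -1.3143)
  lambda* = (14.2)
  f(x*)   = 68.4429

x* = (-3.3429, -1.3143), lambda* = (14.2)


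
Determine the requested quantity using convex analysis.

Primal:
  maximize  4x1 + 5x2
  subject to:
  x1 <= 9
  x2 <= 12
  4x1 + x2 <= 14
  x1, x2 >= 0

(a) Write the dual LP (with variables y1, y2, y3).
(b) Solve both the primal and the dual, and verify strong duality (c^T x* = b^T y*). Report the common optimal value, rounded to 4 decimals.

The standard primal-dual pair for 'max c^T x s.t. A x <= b, x >= 0' is:
  Dual:  min b^T y  s.t.  A^T y >= c,  y >= 0.

So the dual LP is:
  minimize  9y1 + 12y2 + 14y3
  subject to:
    y1 + 4y3 >= 4
    y2 + y3 >= 5
    y1, y2, y3 >= 0

Solving the primal: x* = (0.5, 12).
  primal value c^T x* = 62.
Solving the dual: y* = (0, 4, 1).
  dual value b^T y* = 62.
Strong duality: c^T x* = b^T y*. Confirmed.

62


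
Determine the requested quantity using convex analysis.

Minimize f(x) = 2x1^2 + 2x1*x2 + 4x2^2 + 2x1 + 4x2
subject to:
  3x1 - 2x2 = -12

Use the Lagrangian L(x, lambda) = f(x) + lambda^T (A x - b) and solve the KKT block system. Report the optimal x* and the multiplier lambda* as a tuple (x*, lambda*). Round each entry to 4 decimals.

Form the Lagrangian:
  L(x, lambda) = (1/2) x^T Q x + c^T x + lambda^T (A x - b)
Stationarity (grad_x L = 0): Q x + c + A^T lambda = 0.
Primal feasibility: A x = b.

This gives the KKT block system:
  [ Q   A^T ] [ x     ]   [-c ]
  [ A    0  ] [ lambda ] = [ b ]

Solving the linear system:
  x*      = (-3.2857, 1.0714)
  lambda* = (3)
  f(x*)   = 16.8571

x* = (-3.2857, 1.0714), lambda* = (3)


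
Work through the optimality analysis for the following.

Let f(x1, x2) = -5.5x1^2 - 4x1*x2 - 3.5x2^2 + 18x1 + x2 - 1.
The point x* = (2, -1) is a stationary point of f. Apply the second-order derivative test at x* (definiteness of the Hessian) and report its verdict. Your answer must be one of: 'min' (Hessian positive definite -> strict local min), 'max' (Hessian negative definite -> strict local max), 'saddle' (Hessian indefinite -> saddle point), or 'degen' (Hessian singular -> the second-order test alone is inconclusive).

Compute the Hessian H = grad^2 f:
  H = [[-11, -4], [-4, -7]]
Verify stationarity: grad f(x*) = H x* + g = (0, 0).
Eigenvalues of H: -13.4721, -4.5279.
Both eigenvalues < 0, so H is negative definite -> x* is a strict local max.

max


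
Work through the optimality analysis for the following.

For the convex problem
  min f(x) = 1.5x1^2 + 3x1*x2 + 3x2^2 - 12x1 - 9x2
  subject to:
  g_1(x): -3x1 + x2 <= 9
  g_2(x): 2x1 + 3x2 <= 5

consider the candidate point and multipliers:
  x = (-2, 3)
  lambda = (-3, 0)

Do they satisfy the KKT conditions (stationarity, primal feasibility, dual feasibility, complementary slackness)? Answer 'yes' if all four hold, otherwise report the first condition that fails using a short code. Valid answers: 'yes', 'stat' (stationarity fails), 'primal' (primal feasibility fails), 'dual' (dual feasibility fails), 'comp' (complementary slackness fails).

Gradient of f: grad f(x) = Q x + c = (-9, 3)
Constraint values g_i(x) = a_i^T x - b_i:
  g_1((-2, 3)) = 0
  g_2((-2, 3)) = 0
Stationarity residual: grad f(x) + sum_i lambda_i a_i = (0, 0)
  -> stationarity OK
Primal feasibility (all g_i <= 0): OK
Dual feasibility (all lambda_i >= 0): FAILS
Complementary slackness (lambda_i * g_i(x) = 0 for all i): OK

Verdict: the first failing condition is dual_feasibility -> dual.

dual


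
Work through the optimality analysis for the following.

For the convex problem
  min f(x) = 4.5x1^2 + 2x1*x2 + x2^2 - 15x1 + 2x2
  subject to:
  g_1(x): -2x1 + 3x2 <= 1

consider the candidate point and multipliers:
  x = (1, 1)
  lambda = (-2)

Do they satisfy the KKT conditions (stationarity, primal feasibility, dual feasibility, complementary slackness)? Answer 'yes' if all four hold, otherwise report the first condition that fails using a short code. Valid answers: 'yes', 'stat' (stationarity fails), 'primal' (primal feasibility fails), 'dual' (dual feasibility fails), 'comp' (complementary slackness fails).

Gradient of f: grad f(x) = Q x + c = (-4, 6)
Constraint values g_i(x) = a_i^T x - b_i:
  g_1((1, 1)) = 0
Stationarity residual: grad f(x) + sum_i lambda_i a_i = (0, 0)
  -> stationarity OK
Primal feasibility (all g_i <= 0): OK
Dual feasibility (all lambda_i >= 0): FAILS
Complementary slackness (lambda_i * g_i(x) = 0 for all i): OK

Verdict: the first failing condition is dual_feasibility -> dual.

dual


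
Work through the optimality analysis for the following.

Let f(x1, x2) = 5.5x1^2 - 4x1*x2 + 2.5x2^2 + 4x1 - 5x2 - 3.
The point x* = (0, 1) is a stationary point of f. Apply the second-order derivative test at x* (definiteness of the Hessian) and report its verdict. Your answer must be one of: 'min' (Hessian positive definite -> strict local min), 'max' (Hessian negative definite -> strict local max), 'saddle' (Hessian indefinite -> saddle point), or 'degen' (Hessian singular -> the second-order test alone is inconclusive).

Compute the Hessian H = grad^2 f:
  H = [[11, -4], [-4, 5]]
Verify stationarity: grad f(x*) = H x* + g = (0, 0).
Eigenvalues of H: 3, 13.
Both eigenvalues > 0, so H is positive definite -> x* is a strict local min.

min


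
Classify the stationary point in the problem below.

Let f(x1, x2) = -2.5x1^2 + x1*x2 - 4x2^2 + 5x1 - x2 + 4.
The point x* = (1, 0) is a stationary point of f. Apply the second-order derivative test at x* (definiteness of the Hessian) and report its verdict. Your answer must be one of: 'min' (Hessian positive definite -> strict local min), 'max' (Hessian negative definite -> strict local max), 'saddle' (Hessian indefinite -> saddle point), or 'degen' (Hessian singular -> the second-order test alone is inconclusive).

Compute the Hessian H = grad^2 f:
  H = [[-5, 1], [1, -8]]
Verify stationarity: grad f(x*) = H x* + g = (0, 0).
Eigenvalues of H: -8.3028, -4.6972.
Both eigenvalues < 0, so H is negative definite -> x* is a strict local max.

max


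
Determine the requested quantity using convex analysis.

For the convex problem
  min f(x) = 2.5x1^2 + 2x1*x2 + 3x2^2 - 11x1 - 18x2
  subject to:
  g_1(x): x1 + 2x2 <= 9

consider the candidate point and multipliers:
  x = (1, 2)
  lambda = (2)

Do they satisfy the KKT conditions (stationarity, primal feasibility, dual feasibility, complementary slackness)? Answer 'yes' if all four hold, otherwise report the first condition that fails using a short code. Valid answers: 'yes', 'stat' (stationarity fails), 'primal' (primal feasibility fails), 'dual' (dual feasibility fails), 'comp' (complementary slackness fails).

Gradient of f: grad f(x) = Q x + c = (-2, -4)
Constraint values g_i(x) = a_i^T x - b_i:
  g_1((1, 2)) = -4
Stationarity residual: grad f(x) + sum_i lambda_i a_i = (0, 0)
  -> stationarity OK
Primal feasibility (all g_i <= 0): OK
Dual feasibility (all lambda_i >= 0): OK
Complementary slackness (lambda_i * g_i(x) = 0 for all i): FAILS

Verdict: the first failing condition is complementary_slackness -> comp.

comp


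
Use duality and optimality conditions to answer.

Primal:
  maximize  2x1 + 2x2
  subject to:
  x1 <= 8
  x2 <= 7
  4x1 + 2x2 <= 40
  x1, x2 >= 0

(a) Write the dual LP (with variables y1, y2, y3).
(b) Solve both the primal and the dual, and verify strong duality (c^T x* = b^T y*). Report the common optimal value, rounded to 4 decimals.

The standard primal-dual pair for 'max c^T x s.t. A x <= b, x >= 0' is:
  Dual:  min b^T y  s.t.  A^T y >= c,  y >= 0.

So the dual LP is:
  minimize  8y1 + 7y2 + 40y3
  subject to:
    y1 + 4y3 >= 2
    y2 + 2y3 >= 2
    y1, y2, y3 >= 0

Solving the primal: x* = (6.5, 7).
  primal value c^T x* = 27.
Solving the dual: y* = (0, 1, 0.5).
  dual value b^T y* = 27.
Strong duality: c^T x* = b^T y*. Confirmed.

27


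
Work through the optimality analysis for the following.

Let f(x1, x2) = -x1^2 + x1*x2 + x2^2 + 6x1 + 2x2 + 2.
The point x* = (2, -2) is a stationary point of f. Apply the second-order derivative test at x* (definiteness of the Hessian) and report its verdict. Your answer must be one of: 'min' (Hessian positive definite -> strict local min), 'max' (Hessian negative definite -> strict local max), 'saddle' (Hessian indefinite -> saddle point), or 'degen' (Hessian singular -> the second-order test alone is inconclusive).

Compute the Hessian H = grad^2 f:
  H = [[-2, 1], [1, 2]]
Verify stationarity: grad f(x*) = H x* + g = (0, 0).
Eigenvalues of H: -2.2361, 2.2361.
Eigenvalues have mixed signs, so H is indefinite -> x* is a saddle point.

saddle


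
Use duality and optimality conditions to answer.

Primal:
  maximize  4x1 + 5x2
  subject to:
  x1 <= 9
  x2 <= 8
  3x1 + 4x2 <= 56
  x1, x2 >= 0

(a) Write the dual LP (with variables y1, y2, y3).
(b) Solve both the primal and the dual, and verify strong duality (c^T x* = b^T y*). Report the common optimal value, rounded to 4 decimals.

The standard primal-dual pair for 'max c^T x s.t. A x <= b, x >= 0' is:
  Dual:  min b^T y  s.t.  A^T y >= c,  y >= 0.

So the dual LP is:
  minimize  9y1 + 8y2 + 56y3
  subject to:
    y1 + 3y3 >= 4
    y2 + 4y3 >= 5
    y1, y2, y3 >= 0

Solving the primal: x* = (9, 7.25).
  primal value c^T x* = 72.25.
Solving the dual: y* = (0.25, 0, 1.25).
  dual value b^T y* = 72.25.
Strong duality: c^T x* = b^T y*. Confirmed.

72.25


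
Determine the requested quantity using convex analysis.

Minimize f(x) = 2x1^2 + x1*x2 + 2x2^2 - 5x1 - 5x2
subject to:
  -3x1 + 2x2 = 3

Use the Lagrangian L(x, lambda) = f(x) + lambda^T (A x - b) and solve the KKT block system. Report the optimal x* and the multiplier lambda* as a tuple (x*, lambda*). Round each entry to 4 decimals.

Form the Lagrangian:
  L(x, lambda) = (1/2) x^T Q x + c^T x + lambda^T (A x - b)
Stationarity (grad_x L = 0): Q x + c + A^T lambda = 0.
Primal feasibility: A x = b.

This gives the KKT block system:
  [ Q   A^T ] [ x     ]   [-c ]
  [ A    0  ] [ lambda ] = [ b ]

Solving the linear system:
  x*      = (0.125, 1.6875)
  lambda* = (-0.9375)
  f(x*)   = -3.125

x* = (0.125, 1.6875), lambda* = (-0.9375)


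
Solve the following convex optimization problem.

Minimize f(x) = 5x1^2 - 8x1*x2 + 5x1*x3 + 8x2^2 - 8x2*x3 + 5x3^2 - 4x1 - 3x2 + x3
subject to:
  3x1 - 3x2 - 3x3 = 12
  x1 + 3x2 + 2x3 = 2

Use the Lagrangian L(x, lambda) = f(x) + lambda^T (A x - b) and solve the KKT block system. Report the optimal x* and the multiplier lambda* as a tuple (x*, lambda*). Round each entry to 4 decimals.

Form the Lagrangian:
  L(x, lambda) = (1/2) x^T Q x + c^T x + lambda^T (A x - b)
Stationarity (grad_x L = 0): Q x + c + A^T lambda = 0.
Primal feasibility: A x = b.

This gives the KKT block system:
  [ Q   A^T ] [ x     ]   [-c ]
  [ A    0  ] [ lambda ] = [ b ]

Solving the linear system:
  x*      = (3.0926, 0.7222, -1.6296)
  lambda* = (-3.5123, -2.463)
  f(x*)   = 15.4537

x* = (3.0926, 0.7222, -1.6296), lambda* = (-3.5123, -2.463)


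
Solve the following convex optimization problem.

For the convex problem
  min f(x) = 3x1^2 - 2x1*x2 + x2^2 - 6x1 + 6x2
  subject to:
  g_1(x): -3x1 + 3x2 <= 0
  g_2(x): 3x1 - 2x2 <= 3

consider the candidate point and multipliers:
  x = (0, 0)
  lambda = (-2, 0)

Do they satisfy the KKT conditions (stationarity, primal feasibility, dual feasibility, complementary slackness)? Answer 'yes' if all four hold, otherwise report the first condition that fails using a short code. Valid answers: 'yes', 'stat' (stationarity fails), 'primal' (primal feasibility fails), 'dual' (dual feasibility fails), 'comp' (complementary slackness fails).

Gradient of f: grad f(x) = Q x + c = (-6, 6)
Constraint values g_i(x) = a_i^T x - b_i:
  g_1((0, 0)) = 0
  g_2((0, 0)) = -3
Stationarity residual: grad f(x) + sum_i lambda_i a_i = (0, 0)
  -> stationarity OK
Primal feasibility (all g_i <= 0): OK
Dual feasibility (all lambda_i >= 0): FAILS
Complementary slackness (lambda_i * g_i(x) = 0 for all i): OK

Verdict: the first failing condition is dual_feasibility -> dual.

dual


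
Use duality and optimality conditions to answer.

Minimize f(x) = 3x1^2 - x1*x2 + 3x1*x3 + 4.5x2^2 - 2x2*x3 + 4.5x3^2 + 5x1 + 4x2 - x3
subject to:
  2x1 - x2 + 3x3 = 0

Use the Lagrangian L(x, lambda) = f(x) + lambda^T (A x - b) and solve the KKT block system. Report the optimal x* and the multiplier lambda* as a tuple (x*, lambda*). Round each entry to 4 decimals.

Form the Lagrangian:
  L(x, lambda) = (1/2) x^T Q x + c^T x + lambda^T (A x - b)
Stationarity (grad_x L = 0): Q x + c + A^T lambda = 0.
Primal feasibility: A x = b.

This gives the KKT block system:
  [ Q   A^T ] [ x     ]   [-c ]
  [ A    0  ] [ lambda ] = [ b ]

Solving the linear system:
  x*      = (-1, -0.5, 0.5)
  lambda* = (-0.5)
  f(x*)   = -3.75

x* = (-1, -0.5, 0.5), lambda* = (-0.5)


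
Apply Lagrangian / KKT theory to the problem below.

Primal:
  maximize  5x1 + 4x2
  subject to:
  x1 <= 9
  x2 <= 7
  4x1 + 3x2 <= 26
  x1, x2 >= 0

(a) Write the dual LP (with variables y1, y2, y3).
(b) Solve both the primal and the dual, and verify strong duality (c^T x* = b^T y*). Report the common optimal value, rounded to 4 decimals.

The standard primal-dual pair for 'max c^T x s.t. A x <= b, x >= 0' is:
  Dual:  min b^T y  s.t.  A^T y >= c,  y >= 0.

So the dual LP is:
  minimize  9y1 + 7y2 + 26y3
  subject to:
    y1 + 4y3 >= 5
    y2 + 3y3 >= 4
    y1, y2, y3 >= 0

Solving the primal: x* = (1.25, 7).
  primal value c^T x* = 34.25.
Solving the dual: y* = (0, 0.25, 1.25).
  dual value b^T y* = 34.25.
Strong duality: c^T x* = b^T y*. Confirmed.

34.25


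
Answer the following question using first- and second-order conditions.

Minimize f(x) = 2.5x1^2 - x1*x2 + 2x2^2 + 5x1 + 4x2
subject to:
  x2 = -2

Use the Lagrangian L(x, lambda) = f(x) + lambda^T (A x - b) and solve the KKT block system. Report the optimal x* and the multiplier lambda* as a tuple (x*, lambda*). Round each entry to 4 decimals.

Form the Lagrangian:
  L(x, lambda) = (1/2) x^T Q x + c^T x + lambda^T (A x - b)
Stationarity (grad_x L = 0): Q x + c + A^T lambda = 0.
Primal feasibility: A x = b.

This gives the KKT block system:
  [ Q   A^T ] [ x     ]   [-c ]
  [ A    0  ] [ lambda ] = [ b ]

Solving the linear system:
  x*      = (-1.4, -2)
  lambda* = (2.6)
  f(x*)   = -4.9

x* = (-1.4, -2), lambda* = (2.6)


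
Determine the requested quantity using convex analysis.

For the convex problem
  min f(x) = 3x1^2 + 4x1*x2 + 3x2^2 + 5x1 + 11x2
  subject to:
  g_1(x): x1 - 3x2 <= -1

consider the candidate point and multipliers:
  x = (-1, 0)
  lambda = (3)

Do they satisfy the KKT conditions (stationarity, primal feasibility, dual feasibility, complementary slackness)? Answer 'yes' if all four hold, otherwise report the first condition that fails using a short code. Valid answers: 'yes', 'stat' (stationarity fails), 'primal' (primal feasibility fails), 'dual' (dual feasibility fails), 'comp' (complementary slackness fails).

Gradient of f: grad f(x) = Q x + c = (-1, 7)
Constraint values g_i(x) = a_i^T x - b_i:
  g_1((-1, 0)) = 0
Stationarity residual: grad f(x) + sum_i lambda_i a_i = (2, -2)
  -> stationarity FAILS
Primal feasibility (all g_i <= 0): OK
Dual feasibility (all lambda_i >= 0): OK
Complementary slackness (lambda_i * g_i(x) = 0 for all i): OK

Verdict: the first failing condition is stationarity -> stat.

stat


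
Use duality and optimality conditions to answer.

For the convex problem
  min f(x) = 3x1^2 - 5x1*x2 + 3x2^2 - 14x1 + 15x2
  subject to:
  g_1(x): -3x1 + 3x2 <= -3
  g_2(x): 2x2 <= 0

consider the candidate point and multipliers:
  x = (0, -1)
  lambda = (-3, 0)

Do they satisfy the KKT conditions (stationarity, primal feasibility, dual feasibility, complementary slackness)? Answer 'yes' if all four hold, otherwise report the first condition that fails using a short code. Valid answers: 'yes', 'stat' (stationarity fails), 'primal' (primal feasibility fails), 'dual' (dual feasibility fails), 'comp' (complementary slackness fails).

Gradient of f: grad f(x) = Q x + c = (-9, 9)
Constraint values g_i(x) = a_i^T x - b_i:
  g_1((0, -1)) = 0
  g_2((0, -1)) = -2
Stationarity residual: grad f(x) + sum_i lambda_i a_i = (0, 0)
  -> stationarity OK
Primal feasibility (all g_i <= 0): OK
Dual feasibility (all lambda_i >= 0): FAILS
Complementary slackness (lambda_i * g_i(x) = 0 for all i): OK

Verdict: the first failing condition is dual_feasibility -> dual.

dual


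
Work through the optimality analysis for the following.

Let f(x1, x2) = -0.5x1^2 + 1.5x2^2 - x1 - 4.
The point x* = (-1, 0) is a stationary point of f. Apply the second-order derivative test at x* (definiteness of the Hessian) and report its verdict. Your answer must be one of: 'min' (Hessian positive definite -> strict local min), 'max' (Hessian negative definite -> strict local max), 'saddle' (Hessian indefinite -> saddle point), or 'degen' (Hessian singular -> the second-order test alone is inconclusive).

Compute the Hessian H = grad^2 f:
  H = [[-1, 0], [0, 3]]
Verify stationarity: grad f(x*) = H x* + g = (0, 0).
Eigenvalues of H: -1, 3.
Eigenvalues have mixed signs, so H is indefinite -> x* is a saddle point.

saddle


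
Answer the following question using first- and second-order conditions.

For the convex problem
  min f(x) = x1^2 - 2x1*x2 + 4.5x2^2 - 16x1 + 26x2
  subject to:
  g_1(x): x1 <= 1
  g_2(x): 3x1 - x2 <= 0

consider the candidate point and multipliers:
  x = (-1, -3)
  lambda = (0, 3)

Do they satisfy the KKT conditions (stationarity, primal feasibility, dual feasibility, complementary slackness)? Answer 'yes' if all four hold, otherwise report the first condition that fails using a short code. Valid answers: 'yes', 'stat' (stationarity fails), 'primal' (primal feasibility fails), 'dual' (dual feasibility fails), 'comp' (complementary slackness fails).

Gradient of f: grad f(x) = Q x + c = (-12, 1)
Constraint values g_i(x) = a_i^T x - b_i:
  g_1((-1, -3)) = -2
  g_2((-1, -3)) = 0
Stationarity residual: grad f(x) + sum_i lambda_i a_i = (-3, -2)
  -> stationarity FAILS
Primal feasibility (all g_i <= 0): OK
Dual feasibility (all lambda_i >= 0): OK
Complementary slackness (lambda_i * g_i(x) = 0 for all i): OK

Verdict: the first failing condition is stationarity -> stat.

stat


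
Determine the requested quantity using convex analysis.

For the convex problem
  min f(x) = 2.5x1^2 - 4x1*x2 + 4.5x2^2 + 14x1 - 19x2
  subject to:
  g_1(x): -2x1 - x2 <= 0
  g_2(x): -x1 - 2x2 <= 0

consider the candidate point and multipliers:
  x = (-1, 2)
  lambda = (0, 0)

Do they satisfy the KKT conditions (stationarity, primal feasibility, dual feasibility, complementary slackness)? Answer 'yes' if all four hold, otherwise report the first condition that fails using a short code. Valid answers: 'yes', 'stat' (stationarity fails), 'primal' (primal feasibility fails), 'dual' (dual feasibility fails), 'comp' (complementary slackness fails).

Gradient of f: grad f(x) = Q x + c = (1, 3)
Constraint values g_i(x) = a_i^T x - b_i:
  g_1((-1, 2)) = 0
  g_2((-1, 2)) = -3
Stationarity residual: grad f(x) + sum_i lambda_i a_i = (1, 3)
  -> stationarity FAILS
Primal feasibility (all g_i <= 0): OK
Dual feasibility (all lambda_i >= 0): OK
Complementary slackness (lambda_i * g_i(x) = 0 for all i): OK

Verdict: the first failing condition is stationarity -> stat.

stat


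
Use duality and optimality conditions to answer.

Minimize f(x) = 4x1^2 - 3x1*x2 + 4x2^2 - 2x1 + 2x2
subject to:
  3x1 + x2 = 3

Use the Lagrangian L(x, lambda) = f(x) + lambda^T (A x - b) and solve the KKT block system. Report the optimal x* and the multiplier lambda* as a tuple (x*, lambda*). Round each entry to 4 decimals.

Form the Lagrangian:
  L(x, lambda) = (1/2) x^T Q x + c^T x + lambda^T (A x - b)
Stationarity (grad_x L = 0): Q x + c + A^T lambda = 0.
Primal feasibility: A x = b.

This gives the KKT block system:
  [ Q   A^T ] [ x     ]   [-c ]
  [ A    0  ] [ lambda ] = [ b ]

Solving the linear system:
  x*      = (0.9082, 0.2755)
  lambda* = (-1.4796)
  f(x*)   = 1.5867

x* = (0.9082, 0.2755), lambda* = (-1.4796)


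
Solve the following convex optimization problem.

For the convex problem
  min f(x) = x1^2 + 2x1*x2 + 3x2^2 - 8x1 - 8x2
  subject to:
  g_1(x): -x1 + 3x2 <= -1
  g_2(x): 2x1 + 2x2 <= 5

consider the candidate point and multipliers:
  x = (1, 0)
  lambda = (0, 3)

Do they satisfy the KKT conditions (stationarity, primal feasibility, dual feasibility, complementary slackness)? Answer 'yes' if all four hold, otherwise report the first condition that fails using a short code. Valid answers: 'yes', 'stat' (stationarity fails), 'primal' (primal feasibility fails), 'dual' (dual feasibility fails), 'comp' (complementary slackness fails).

Gradient of f: grad f(x) = Q x + c = (-6, -6)
Constraint values g_i(x) = a_i^T x - b_i:
  g_1((1, 0)) = 0
  g_2((1, 0)) = -3
Stationarity residual: grad f(x) + sum_i lambda_i a_i = (0, 0)
  -> stationarity OK
Primal feasibility (all g_i <= 0): OK
Dual feasibility (all lambda_i >= 0): OK
Complementary slackness (lambda_i * g_i(x) = 0 for all i): FAILS

Verdict: the first failing condition is complementary_slackness -> comp.

comp


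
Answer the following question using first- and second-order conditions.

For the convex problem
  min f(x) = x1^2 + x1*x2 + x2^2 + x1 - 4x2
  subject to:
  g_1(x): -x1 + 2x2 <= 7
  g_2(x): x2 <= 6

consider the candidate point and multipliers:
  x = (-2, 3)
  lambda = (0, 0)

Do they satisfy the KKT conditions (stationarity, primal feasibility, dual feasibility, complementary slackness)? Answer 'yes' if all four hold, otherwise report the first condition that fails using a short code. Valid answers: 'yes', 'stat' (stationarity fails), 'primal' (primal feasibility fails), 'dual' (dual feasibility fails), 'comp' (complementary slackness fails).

Gradient of f: grad f(x) = Q x + c = (0, 0)
Constraint values g_i(x) = a_i^T x - b_i:
  g_1((-2, 3)) = 1
  g_2((-2, 3)) = -3
Stationarity residual: grad f(x) + sum_i lambda_i a_i = (0, 0)
  -> stationarity OK
Primal feasibility (all g_i <= 0): FAILS
Dual feasibility (all lambda_i >= 0): OK
Complementary slackness (lambda_i * g_i(x) = 0 for all i): OK

Verdict: the first failing condition is primal_feasibility -> primal.

primal


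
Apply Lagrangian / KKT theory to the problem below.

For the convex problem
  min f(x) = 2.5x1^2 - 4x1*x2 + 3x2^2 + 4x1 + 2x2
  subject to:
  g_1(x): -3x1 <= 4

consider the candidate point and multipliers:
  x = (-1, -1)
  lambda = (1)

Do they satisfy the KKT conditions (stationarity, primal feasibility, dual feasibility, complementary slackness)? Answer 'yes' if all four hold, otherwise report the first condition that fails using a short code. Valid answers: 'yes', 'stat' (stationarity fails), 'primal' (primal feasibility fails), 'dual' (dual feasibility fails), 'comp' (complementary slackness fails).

Gradient of f: grad f(x) = Q x + c = (3, 0)
Constraint values g_i(x) = a_i^T x - b_i:
  g_1((-1, -1)) = -1
Stationarity residual: grad f(x) + sum_i lambda_i a_i = (0, 0)
  -> stationarity OK
Primal feasibility (all g_i <= 0): OK
Dual feasibility (all lambda_i >= 0): OK
Complementary slackness (lambda_i * g_i(x) = 0 for all i): FAILS

Verdict: the first failing condition is complementary_slackness -> comp.

comp


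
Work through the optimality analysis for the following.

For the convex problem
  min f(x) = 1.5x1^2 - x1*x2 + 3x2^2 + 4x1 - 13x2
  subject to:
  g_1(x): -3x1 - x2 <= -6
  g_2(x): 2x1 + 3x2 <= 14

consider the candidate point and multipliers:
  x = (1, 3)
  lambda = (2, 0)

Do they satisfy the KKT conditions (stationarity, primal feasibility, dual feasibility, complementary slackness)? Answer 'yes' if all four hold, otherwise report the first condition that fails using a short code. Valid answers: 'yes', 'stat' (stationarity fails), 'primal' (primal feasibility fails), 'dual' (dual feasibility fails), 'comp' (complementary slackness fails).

Gradient of f: grad f(x) = Q x + c = (4, 4)
Constraint values g_i(x) = a_i^T x - b_i:
  g_1((1, 3)) = 0
  g_2((1, 3)) = -3
Stationarity residual: grad f(x) + sum_i lambda_i a_i = (-2, 2)
  -> stationarity FAILS
Primal feasibility (all g_i <= 0): OK
Dual feasibility (all lambda_i >= 0): OK
Complementary slackness (lambda_i * g_i(x) = 0 for all i): OK

Verdict: the first failing condition is stationarity -> stat.

stat


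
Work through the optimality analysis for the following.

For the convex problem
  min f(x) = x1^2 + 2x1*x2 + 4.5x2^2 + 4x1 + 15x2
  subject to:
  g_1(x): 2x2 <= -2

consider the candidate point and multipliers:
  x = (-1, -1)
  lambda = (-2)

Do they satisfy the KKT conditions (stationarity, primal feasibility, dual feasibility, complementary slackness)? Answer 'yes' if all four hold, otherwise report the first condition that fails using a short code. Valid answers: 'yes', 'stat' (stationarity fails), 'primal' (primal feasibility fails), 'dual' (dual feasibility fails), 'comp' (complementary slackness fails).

Gradient of f: grad f(x) = Q x + c = (0, 4)
Constraint values g_i(x) = a_i^T x - b_i:
  g_1((-1, -1)) = 0
Stationarity residual: grad f(x) + sum_i lambda_i a_i = (0, 0)
  -> stationarity OK
Primal feasibility (all g_i <= 0): OK
Dual feasibility (all lambda_i >= 0): FAILS
Complementary slackness (lambda_i * g_i(x) = 0 for all i): OK

Verdict: the first failing condition is dual_feasibility -> dual.

dual


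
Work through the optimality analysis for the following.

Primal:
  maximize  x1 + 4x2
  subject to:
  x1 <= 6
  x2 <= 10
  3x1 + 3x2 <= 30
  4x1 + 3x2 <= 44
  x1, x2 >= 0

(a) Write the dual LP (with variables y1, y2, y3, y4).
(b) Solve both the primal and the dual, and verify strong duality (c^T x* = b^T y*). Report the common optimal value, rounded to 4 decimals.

The standard primal-dual pair for 'max c^T x s.t. A x <= b, x >= 0' is:
  Dual:  min b^T y  s.t.  A^T y >= c,  y >= 0.

So the dual LP is:
  minimize  6y1 + 10y2 + 30y3 + 44y4
  subject to:
    y1 + 3y3 + 4y4 >= 1
    y2 + 3y3 + 3y4 >= 4
    y1, y2, y3, y4 >= 0

Solving the primal: x* = (0, 10).
  primal value c^T x* = 40.
Solving the dual: y* = (0, 3, 0.3333, 0).
  dual value b^T y* = 40.
Strong duality: c^T x* = b^T y*. Confirmed.

40


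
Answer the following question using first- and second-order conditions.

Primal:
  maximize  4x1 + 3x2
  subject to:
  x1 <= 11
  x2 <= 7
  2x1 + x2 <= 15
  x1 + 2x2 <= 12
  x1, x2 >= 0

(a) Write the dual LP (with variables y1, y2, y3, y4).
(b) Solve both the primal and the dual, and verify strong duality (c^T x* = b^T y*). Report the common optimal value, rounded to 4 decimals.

The standard primal-dual pair for 'max c^T x s.t. A x <= b, x >= 0' is:
  Dual:  min b^T y  s.t.  A^T y >= c,  y >= 0.

So the dual LP is:
  minimize  11y1 + 7y2 + 15y3 + 12y4
  subject to:
    y1 + 2y3 + y4 >= 4
    y2 + y3 + 2y4 >= 3
    y1, y2, y3, y4 >= 0

Solving the primal: x* = (6, 3).
  primal value c^T x* = 33.
Solving the dual: y* = (0, 0, 1.6667, 0.6667).
  dual value b^T y* = 33.
Strong duality: c^T x* = b^T y*. Confirmed.

33


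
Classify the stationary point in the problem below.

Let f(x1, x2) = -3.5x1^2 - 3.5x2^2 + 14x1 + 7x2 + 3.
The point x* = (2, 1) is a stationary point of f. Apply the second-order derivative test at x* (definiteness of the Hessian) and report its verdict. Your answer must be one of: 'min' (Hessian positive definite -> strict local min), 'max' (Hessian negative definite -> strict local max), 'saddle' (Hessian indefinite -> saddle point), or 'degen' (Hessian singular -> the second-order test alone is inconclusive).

Compute the Hessian H = grad^2 f:
  H = [[-7, 0], [0, -7]]
Verify stationarity: grad f(x*) = H x* + g = (0, 0).
Eigenvalues of H: -7, -7.
Both eigenvalues < 0, so H is negative definite -> x* is a strict local max.

max


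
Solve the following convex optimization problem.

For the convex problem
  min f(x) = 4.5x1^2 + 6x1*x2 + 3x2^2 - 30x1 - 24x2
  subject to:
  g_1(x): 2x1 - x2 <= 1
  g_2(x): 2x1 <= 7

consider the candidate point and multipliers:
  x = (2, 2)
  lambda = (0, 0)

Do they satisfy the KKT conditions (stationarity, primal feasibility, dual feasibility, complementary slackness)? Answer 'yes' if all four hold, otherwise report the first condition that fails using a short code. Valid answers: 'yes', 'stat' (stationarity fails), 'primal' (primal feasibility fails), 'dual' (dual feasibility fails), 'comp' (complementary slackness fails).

Gradient of f: grad f(x) = Q x + c = (0, 0)
Constraint values g_i(x) = a_i^T x - b_i:
  g_1((2, 2)) = 1
  g_2((2, 2)) = -3
Stationarity residual: grad f(x) + sum_i lambda_i a_i = (0, 0)
  -> stationarity OK
Primal feasibility (all g_i <= 0): FAILS
Dual feasibility (all lambda_i >= 0): OK
Complementary slackness (lambda_i * g_i(x) = 0 for all i): OK

Verdict: the first failing condition is primal_feasibility -> primal.

primal


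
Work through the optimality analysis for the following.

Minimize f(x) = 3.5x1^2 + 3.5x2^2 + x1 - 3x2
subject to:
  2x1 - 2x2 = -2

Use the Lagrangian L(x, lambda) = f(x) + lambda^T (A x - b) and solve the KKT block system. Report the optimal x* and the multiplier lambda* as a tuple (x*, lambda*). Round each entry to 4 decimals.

Form the Lagrangian:
  L(x, lambda) = (1/2) x^T Q x + c^T x + lambda^T (A x - b)
Stationarity (grad_x L = 0): Q x + c + A^T lambda = 0.
Primal feasibility: A x = b.

This gives the KKT block system:
  [ Q   A^T ] [ x     ]   [-c ]
  [ A    0  ] [ lambda ] = [ b ]

Solving the linear system:
  x*      = (-0.3571, 0.6429)
  lambda* = (0.75)
  f(x*)   = -0.3929

x* = (-0.3571, 0.6429), lambda* = (0.75)


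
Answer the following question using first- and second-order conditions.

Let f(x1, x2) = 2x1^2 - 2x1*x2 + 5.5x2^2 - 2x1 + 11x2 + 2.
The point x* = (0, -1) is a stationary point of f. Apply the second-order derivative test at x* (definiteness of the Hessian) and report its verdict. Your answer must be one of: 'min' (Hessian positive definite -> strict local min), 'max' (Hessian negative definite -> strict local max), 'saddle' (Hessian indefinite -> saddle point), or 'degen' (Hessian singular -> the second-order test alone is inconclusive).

Compute the Hessian H = grad^2 f:
  H = [[4, -2], [-2, 11]]
Verify stationarity: grad f(x*) = H x* + g = (0, 0).
Eigenvalues of H: 3.4689, 11.5311.
Both eigenvalues > 0, so H is positive definite -> x* is a strict local min.

min


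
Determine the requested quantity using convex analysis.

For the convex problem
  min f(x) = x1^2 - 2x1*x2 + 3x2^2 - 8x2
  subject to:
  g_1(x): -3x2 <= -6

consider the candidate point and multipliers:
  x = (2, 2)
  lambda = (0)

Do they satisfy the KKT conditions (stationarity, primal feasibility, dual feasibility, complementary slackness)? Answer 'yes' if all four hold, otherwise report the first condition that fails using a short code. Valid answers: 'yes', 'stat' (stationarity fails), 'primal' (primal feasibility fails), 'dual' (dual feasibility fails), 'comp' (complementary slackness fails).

Gradient of f: grad f(x) = Q x + c = (0, 0)
Constraint values g_i(x) = a_i^T x - b_i:
  g_1((2, 2)) = 0
Stationarity residual: grad f(x) + sum_i lambda_i a_i = (0, 0)
  -> stationarity OK
Primal feasibility (all g_i <= 0): OK
Dual feasibility (all lambda_i >= 0): OK
Complementary slackness (lambda_i * g_i(x) = 0 for all i): OK

Verdict: yes, KKT holds.

yes


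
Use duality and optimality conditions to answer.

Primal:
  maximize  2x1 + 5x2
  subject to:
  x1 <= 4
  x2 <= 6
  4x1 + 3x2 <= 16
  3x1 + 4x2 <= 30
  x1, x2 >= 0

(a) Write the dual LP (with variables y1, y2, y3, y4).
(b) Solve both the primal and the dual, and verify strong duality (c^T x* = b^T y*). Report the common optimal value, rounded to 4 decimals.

The standard primal-dual pair for 'max c^T x s.t. A x <= b, x >= 0' is:
  Dual:  min b^T y  s.t.  A^T y >= c,  y >= 0.

So the dual LP is:
  minimize  4y1 + 6y2 + 16y3 + 30y4
  subject to:
    y1 + 4y3 + 3y4 >= 2
    y2 + 3y3 + 4y4 >= 5
    y1, y2, y3, y4 >= 0

Solving the primal: x* = (0, 5.3333).
  primal value c^T x* = 26.6667.
Solving the dual: y* = (0, 0, 1.6667, 0).
  dual value b^T y* = 26.6667.
Strong duality: c^T x* = b^T y*. Confirmed.

26.6667


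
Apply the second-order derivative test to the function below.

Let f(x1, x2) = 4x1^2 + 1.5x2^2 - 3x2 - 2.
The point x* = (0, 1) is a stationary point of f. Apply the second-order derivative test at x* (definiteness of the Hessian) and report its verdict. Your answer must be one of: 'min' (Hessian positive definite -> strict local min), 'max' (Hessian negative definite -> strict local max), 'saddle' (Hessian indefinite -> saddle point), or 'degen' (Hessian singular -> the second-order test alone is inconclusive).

Compute the Hessian H = grad^2 f:
  H = [[8, 0], [0, 3]]
Verify stationarity: grad f(x*) = H x* + g = (0, 0).
Eigenvalues of H: 3, 8.
Both eigenvalues > 0, so H is positive definite -> x* is a strict local min.

min


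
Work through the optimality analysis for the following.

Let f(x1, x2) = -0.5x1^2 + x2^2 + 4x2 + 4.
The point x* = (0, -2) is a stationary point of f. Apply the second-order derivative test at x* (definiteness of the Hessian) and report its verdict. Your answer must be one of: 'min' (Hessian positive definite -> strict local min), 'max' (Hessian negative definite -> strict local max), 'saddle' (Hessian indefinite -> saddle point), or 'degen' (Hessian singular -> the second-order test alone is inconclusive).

Compute the Hessian H = grad^2 f:
  H = [[-1, 0], [0, 2]]
Verify stationarity: grad f(x*) = H x* + g = (0, 0).
Eigenvalues of H: -1, 2.
Eigenvalues have mixed signs, so H is indefinite -> x* is a saddle point.

saddle


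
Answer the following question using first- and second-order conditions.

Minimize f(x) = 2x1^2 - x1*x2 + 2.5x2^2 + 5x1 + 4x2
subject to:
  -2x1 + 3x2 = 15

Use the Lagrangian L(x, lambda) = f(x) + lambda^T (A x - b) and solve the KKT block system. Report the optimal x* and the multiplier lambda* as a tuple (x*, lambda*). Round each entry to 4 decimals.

Form the Lagrangian:
  L(x, lambda) = (1/2) x^T Q x + c^T x + lambda^T (A x - b)
Stationarity (grad_x L = 0): Q x + c + A^T lambda = 0.
Primal feasibility: A x = b.

This gives the KKT block system:
  [ Q   A^T ] [ x     ]   [-c ]
  [ A    0  ] [ lambda ] = [ b ]

Solving the linear system:
  x*      = (-3.9545, 2.3636)
  lambda* = (-6.5909)
  f(x*)   = 44.2727

x* = (-3.9545, 2.3636), lambda* = (-6.5909)


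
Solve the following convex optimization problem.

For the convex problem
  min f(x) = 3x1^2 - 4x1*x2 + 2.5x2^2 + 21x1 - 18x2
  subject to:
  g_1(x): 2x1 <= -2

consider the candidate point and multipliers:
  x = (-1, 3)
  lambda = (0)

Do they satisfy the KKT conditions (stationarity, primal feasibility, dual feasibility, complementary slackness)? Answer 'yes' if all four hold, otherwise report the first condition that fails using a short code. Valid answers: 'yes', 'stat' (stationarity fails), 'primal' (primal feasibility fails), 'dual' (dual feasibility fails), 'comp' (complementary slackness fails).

Gradient of f: grad f(x) = Q x + c = (3, 1)
Constraint values g_i(x) = a_i^T x - b_i:
  g_1((-1, 3)) = 0
Stationarity residual: grad f(x) + sum_i lambda_i a_i = (3, 1)
  -> stationarity FAILS
Primal feasibility (all g_i <= 0): OK
Dual feasibility (all lambda_i >= 0): OK
Complementary slackness (lambda_i * g_i(x) = 0 for all i): OK

Verdict: the first failing condition is stationarity -> stat.

stat


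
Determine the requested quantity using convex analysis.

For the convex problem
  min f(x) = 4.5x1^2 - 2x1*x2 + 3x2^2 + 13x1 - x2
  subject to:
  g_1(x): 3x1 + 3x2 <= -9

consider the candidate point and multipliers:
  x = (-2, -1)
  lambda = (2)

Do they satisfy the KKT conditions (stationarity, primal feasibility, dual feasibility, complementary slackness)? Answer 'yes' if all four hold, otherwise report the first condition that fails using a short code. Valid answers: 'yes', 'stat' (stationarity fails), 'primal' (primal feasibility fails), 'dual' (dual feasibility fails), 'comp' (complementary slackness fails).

Gradient of f: grad f(x) = Q x + c = (-3, -3)
Constraint values g_i(x) = a_i^T x - b_i:
  g_1((-2, -1)) = 0
Stationarity residual: grad f(x) + sum_i lambda_i a_i = (3, 3)
  -> stationarity FAILS
Primal feasibility (all g_i <= 0): OK
Dual feasibility (all lambda_i >= 0): OK
Complementary slackness (lambda_i * g_i(x) = 0 for all i): OK

Verdict: the first failing condition is stationarity -> stat.

stat


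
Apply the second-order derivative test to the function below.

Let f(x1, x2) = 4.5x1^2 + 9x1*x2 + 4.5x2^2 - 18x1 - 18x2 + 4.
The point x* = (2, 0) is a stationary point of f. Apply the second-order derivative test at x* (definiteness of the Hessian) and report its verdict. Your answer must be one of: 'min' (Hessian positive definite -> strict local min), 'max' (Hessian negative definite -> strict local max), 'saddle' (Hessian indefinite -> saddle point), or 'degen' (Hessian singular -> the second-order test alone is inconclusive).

Compute the Hessian H = grad^2 f:
  H = [[9, 9], [9, 9]]
Verify stationarity: grad f(x*) = H x* + g = (0, 0).
Eigenvalues of H: 0, 18.
H has a zero eigenvalue (singular; positive semidefinite but not definite), so H is neither positive definite, negative definite, nor indefinite. The second-order test alone is inconclusive -> degen.
(Indeed, f is constant along the null direction of H through x*, so x* is not a strict local extremum.)

degen


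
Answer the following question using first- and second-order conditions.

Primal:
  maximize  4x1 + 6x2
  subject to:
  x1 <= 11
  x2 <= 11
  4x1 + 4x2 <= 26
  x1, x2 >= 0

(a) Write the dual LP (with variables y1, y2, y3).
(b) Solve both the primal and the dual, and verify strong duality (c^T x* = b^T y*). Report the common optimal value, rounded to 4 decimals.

The standard primal-dual pair for 'max c^T x s.t. A x <= b, x >= 0' is:
  Dual:  min b^T y  s.t.  A^T y >= c,  y >= 0.

So the dual LP is:
  minimize  11y1 + 11y2 + 26y3
  subject to:
    y1 + 4y3 >= 4
    y2 + 4y3 >= 6
    y1, y2, y3 >= 0

Solving the primal: x* = (0, 6.5).
  primal value c^T x* = 39.
Solving the dual: y* = (0, 0, 1.5).
  dual value b^T y* = 39.
Strong duality: c^T x* = b^T y*. Confirmed.

39


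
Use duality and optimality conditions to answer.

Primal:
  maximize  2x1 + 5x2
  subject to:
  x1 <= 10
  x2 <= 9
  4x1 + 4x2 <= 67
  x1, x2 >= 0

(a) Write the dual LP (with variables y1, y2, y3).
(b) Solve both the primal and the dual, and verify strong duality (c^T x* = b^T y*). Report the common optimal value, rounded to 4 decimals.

The standard primal-dual pair for 'max c^T x s.t. A x <= b, x >= 0' is:
  Dual:  min b^T y  s.t.  A^T y >= c,  y >= 0.

So the dual LP is:
  minimize  10y1 + 9y2 + 67y3
  subject to:
    y1 + 4y3 >= 2
    y2 + 4y3 >= 5
    y1, y2, y3 >= 0

Solving the primal: x* = (7.75, 9).
  primal value c^T x* = 60.5.
Solving the dual: y* = (0, 3, 0.5).
  dual value b^T y* = 60.5.
Strong duality: c^T x* = b^T y*. Confirmed.

60.5
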